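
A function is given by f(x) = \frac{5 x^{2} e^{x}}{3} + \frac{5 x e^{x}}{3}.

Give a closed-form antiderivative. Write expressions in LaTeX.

An antiderivative is F(x) = \frac{5 x^{2} e^{x}}{3} - \frac{5 x e^{x}}{3} + \frac{5 e^{x}}{3}.

f has the shape u'v + uv' for u = \frac{5 x^{2}}{3} - \frac{5 x}{3} + \frac{5}{3} and v = e^{x} — it is the derivative of the product u*v.
Check: d/dx[\frac{5 x^{2} e^{x}}{3} - \frac{5 x e^{x}}{3} + \frac{5 e^{x}}{3}] = \frac{5 x^{2} e^{x}}{3} + \frac{5 x e^{x}}{3} = f(x).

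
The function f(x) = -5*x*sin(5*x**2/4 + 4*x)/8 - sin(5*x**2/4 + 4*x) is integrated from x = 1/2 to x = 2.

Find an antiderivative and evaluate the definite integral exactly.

Antiderivative: F(x) = cos(5*x**2/4 + 4*x)/4; value = -cos(37/16)/4 + cos(13)/4

f matches the chain-rule pattern g'(h)*h' with inner function h(x) = 5*x**2/4 + 4*x; substituting u = h(x) collapses the integral.
F(x) = cos(5*x**2/4 + 4*x)/4 is an antiderivative of f.
Check: d/dx[cos(5*x**2/4 + 4*x)/4] = -5*x*sin(5*x**2/4 + 4*x)/8 - sin(5*x**2/4 + 4*x) = f(x).
F(2) = cos(13)/4; F(1/2) = cos(37/16)/4.
Integral = F(2) - F(1/2) = -cos(37/16)/4 + cos(13)/4.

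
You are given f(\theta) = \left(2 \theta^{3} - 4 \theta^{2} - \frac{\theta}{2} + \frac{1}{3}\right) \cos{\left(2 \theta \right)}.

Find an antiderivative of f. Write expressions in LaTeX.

Recover f(\theta) by differentiating a candidate F(\theta); any mismatch rules it out.
Check: d/d\theta[\theta^{3} \sin{\left(2 \theta \right)} - 2 \theta^{2} \sin{\left(2 \theta \right)} + \frac{3 \theta^{2} \cos{\left(2 \theta \right)}}{2} - \frac{7 \theta \sin{\left(2 \theta \right)}}{4} - 2 \theta \cos{\left(2 \theta \right)} + \frac{7 \sin{\left(2 \theta \right)}}{6} - \frac{7 \cos{\left(2 \theta \right)}}{8}] = 2 \theta^{3} \cos{\left(2 \theta \right)} - 4 \theta^{2} \cos{\left(2 \theta \right)} - \frac{\theta \cos{\left(2 \theta \right)}}{2} + \frac{\cos{\left(2 \theta \right)}}{3}, which equals f(\theta).

An antiderivative is F(\theta) = \theta^{3} \sin{\left(2 \theta \right)} - 2 \theta^{2} \sin{\left(2 \theta \right)} + \frac{3 \theta^{2} \cos{\left(2 \theta \right)}}{2} - \frac{7 \theta \sin{\left(2 \theta \right)}}{4} - 2 \theta \cos{\left(2 \theta \right)} + \frac{7 \sin{\left(2 \theta \right)}}{6} - \frac{7 \cos{\left(2 \theta \right)}}{8}.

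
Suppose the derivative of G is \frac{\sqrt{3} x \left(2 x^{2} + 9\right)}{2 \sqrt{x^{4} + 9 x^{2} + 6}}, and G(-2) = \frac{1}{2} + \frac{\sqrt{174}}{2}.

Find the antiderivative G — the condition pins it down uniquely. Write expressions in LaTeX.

The substitution u = \frac{x^{4}}{3} + 3 x^{2} + 2 works: G'(x) is exactly (dG/du)*(du/dx) for that inner function.
A general antiderivative is \frac{3 \sqrt{\frac{x^{4}}{3} + 3 x^{2} + 2}}{2} + C.
The condition gives C = \frac{1}{2} + \frac{\sqrt{174}}{2} - (\frac{\sqrt{174}}{2}) = \frac{1}{2}.
So G(x) = \frac{\sqrt{3} \sqrt{x^{4} + 9 x^{2} + 6} + 1}{2}.
Check: d/dx[\frac{\sqrt{3} \sqrt{x^{4} + 9 x^{2} + 6} + 1}{2}] = \frac{2 \sqrt{3} x^{3} + 9 \sqrt{3} x}{2 \sqrt{x^{4} + 9 x^{2} + 6}}, which equals G'(x).

G(x) = \frac{\sqrt{3} \sqrt{x^{4} + 9 x^{2} + 6} + 1}{2}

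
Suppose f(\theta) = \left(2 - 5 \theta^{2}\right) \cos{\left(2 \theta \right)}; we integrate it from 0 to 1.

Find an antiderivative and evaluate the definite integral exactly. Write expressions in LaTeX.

Since d/d\theta undoes antidifferentiation here, F'(\theta) = f(\theta) is required of F(\theta).
F(\theta) = \frac{- 10 \theta^{2} \sin{\left(2 \theta \right)} - 10 \theta \cos{\left(2 \theta \right)} + 9 \sin{\left(2 \theta \right)}}{4} is an antiderivative of f.
Check: d/d\theta[\frac{- 10 \theta^{2} \sin{\left(2 \theta \right)} - 10 \theta \cos{\left(2 \theta \right)} + 9 \sin{\left(2 \theta \right)}}{4}] = - 5 \theta^{2} \cos{\left(2 \theta \right)} + 2 \cos{\left(2 \theta \right)}, which equals f(\theta).
F(1) = - \frac{\sin{\left(2 \right)}}{4} - \frac{5 \cos{\left(2 \right)}}{2}; F(0) = 0.
Integral = F(1) - F(0) = - \frac{\sin{\left(2 \right)}}{4} - \frac{5 \cos{\left(2 \right)}}{2}.

Antiderivative: F(\theta) = \frac{- 10 \theta^{2} \sin{\left(2 \theta \right)} - 10 \theta \cos{\left(2 \theta \right)} + 9 \sin{\left(2 \theta \right)}}{4}; value = - \frac{\sin{\left(2 \right)}}{4} - \frac{5 \cos{\left(2 \right)}}{2}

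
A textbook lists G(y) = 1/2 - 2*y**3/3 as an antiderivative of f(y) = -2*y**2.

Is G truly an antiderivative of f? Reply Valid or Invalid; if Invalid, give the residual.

d/dy[G] = -2*y**2
This equals f(y) exactly, so the claim holds.

Valid: G'(y) = f(y).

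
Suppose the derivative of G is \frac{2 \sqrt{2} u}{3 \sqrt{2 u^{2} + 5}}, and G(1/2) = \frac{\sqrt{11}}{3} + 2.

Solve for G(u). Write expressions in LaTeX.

G(u) = \frac{\sqrt{2} \left(2 \sqrt{2 u^{2} + 5} + 6 \sqrt{2}\right)}{6}

The substitution w = u^{2} + \frac{5}{2} works: G'(u) is exactly (dG/dw)*(dw/du) for that inner function.
A general antiderivative is \frac{2 \sqrt{u^{2} + \frac{5}{2}}}{3} + C.
The condition gives C = \frac{\sqrt{11}}{3} + 2 - (\frac{\sqrt{11}}{3}) = 2.
So G(u) = \frac{\sqrt{2} \left(2 \sqrt{2 u^{2} + 5} + 6 \sqrt{2}\right)}{6}.
Check: d/du[\frac{\sqrt{2} \left(2 \sqrt{2 u^{2} + 5} + 6 \sqrt{2}\right)}{6}] = \frac{2 \sqrt{2} u}{3 \sqrt{2 u^{2} + 5}} = G'(u).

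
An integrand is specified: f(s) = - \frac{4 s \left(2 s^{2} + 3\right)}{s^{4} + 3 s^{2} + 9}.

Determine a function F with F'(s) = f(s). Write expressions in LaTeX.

An antiderivative is F(s) = - 2 \log{\left(\frac{s^{4}}{3} + s^{2} + 3 \right)}.

The substitution u = \frac{s^{4}}{3} + s^{2} + 3 works: f is exactly (dF/du)*(du/ds) for that inner function.
Check: d/ds[- 2 \log{\left(\frac{s^{4}}{3} + s^{2} + 3 \right)}] = \frac{- 8 s^{3} - 12 s}{s^{4} + 3 s^{2} + 9}, which equals f(s).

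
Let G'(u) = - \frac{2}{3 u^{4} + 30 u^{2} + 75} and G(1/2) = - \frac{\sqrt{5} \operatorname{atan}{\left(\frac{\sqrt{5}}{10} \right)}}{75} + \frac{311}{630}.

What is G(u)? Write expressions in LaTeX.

G(u) = \frac{75 u^{2} - 10 u - 2 \sqrt{5} \left(u^{2} + 5\right) \operatorname{atan}{\left(\frac{\sqrt{5} u}{5} \right)} + 375}{150 \left(u^{2} + 5\right)}

A candidate passes only if d/du[G] lands on the given G'(u) exactly.
A general antiderivative is - \frac{2 u}{30 u^{2} + 150} - \frac{\sqrt{5} \operatorname{atan}{\left(\frac{\sqrt{5} u}{5} \right)}}{75} + C.
The condition gives C = - \frac{\sqrt{5} \operatorname{atan}{\left(\frac{\sqrt{5}}{10} \right)}}{75} + \frac{311}{630} - (- \frac{\sqrt{5} \operatorname{atan}{\left(\frac{\sqrt{5}}{10} \right)}}{75} - \frac{2}{315}) = \frac{1}{2}.
So G(u) = \frac{75 u^{2} - 10 u - 2 \sqrt{5} \left(u^{2} + 5\right) \operatorname{atan}{\left(\frac{\sqrt{5} u}{5} \right)} + 375}{150 \left(u^{2} + 5\right)}.
Check: d/du[\frac{75 u^{2} - 10 u - 2 \sqrt{5} \left(u^{2} + 5\right) \operatorname{atan}{\left(\frac{\sqrt{5} u}{5} \right)} + 375}{150 \left(u^{2} + 5\right)}] = - \frac{2}{3 u^{4} + 30 u^{2} + 75} = G'(u).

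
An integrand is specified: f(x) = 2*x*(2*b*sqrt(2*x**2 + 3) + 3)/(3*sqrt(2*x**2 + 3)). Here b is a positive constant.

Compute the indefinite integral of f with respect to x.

For F(x) to be correct the identity F'(x) - f(x) = 0 must hold.
Check: d/dx[(2*b*x**2 + 3*sqrt(2*x**2 + 3))/3] = (4*b*x*sqrt(2*x**2 + 3) + 6*x)/(3*sqrt(2*x**2 + 3)), which equals f(x).

F(x) = (2*b*x**2 + 3*sqrt(2*x**2 + 3))/3 + C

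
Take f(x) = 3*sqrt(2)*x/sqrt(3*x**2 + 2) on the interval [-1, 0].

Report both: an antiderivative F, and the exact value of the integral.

Antiderivative: F(x) = 2*sqrt(3*x**2/2 + 1); value = 2 - sqrt(10)

f matches the chain-rule pattern g'(h)*h' with inner function h(x) = 3*x**2/2 + 1; substituting u = h(x) collapses the integral.
F(x) = 2*sqrt(3*x**2/2 + 1) is an antiderivative of f.
Check: d/dx[2*sqrt(3*x**2/2 + 1)] = 3*sqrt(2)*x/sqrt(3*x**2 + 2) = f(x).
F(0) = 2; F(-1) = sqrt(10).
Integral = F(0) - F(-1) = 2 - sqrt(10).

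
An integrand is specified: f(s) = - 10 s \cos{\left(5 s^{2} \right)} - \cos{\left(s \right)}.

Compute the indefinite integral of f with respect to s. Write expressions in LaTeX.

F(s) = - \sin{\left(s \right)} - \sin{\left(5 s^{2} \right)} + C

The integrand splits into summands that can be handled one at a time.
Check: d/ds[- \sin{\left(s \right)} - \sin{\left(5 s^{2} \right)}] = - 10 s \cos{\left(5 s^{2} \right)} - \cos{\left(s \right)} = f(s).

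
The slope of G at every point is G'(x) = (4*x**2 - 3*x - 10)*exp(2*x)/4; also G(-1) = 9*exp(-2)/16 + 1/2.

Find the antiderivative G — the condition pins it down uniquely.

Recognize the product-rule pattern: G'(x) = u'v + uv' with u = x**2/2 - 7*x/8 - 13/16, v = exp(2*x), so integration by parts undoes it.
A general antiderivative is (8*x**2 - 14*x - 13)*exp(2*x)/16 + C.
The condition gives C = 9*exp(-2)/16 + 1/2 - (9*exp(-2)/16) = 1/2.
So G(x) = x**2*exp(2*x)/2 - 7*x*exp(2*x)/8 - 13*exp(2*x)/16 + 1/2.
Check: d/dx[x**2*exp(2*x)/2 - 7*x*exp(2*x)/8 - 13*exp(2*x)/16 + 1/2] = x**2*exp(2*x) - 3*x*exp(2*x)/4 - 5*exp(2*x)/2, which equals G'(x).

G(x) = x**2*exp(2*x)/2 - 7*x*exp(2*x)/8 - 13*exp(2*x)/16 + 1/2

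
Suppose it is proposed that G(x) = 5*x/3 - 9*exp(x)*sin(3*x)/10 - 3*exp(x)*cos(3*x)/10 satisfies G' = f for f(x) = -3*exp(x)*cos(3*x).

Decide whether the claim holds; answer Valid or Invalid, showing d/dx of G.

Invalid: d/dx[G] - f = 5/3, which is not 0.

d/dx[G] = -3*exp(x)*cos(3*x) + 5/3
d/dx[G] - f(x) = 5/3 != 0.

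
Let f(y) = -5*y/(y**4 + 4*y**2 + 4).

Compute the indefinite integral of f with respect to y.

F(y) = 5/(2*y**2 + 4) + C

f matches the chain-rule pattern g'(h)*h' with inner function h(y) = 2*y**2 + 4; substituting u = h(y) collapses the integral.
Check: d/dy[5/(2*y**2 + 4)] = -5*y/(y**4 + 4*y**2 + 4) = f(y).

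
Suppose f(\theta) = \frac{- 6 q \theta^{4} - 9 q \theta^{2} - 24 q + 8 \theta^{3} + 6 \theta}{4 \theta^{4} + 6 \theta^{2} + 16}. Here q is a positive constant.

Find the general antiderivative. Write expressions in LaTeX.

F(\theta) = - \frac{3 q \theta}{2} + \frac{\log{\left(\frac{\theta^{4}}{3} + \frac{\theta^{2}}{2} + \frac{4}{3} \right)}}{2} + C

Whatever form F(\theta) takes, F'(\theta) = f(\theta) is non-negotiable.
Check: d/d\theta[- \frac{3 q \theta}{2} + \frac{\log{\left(\frac{\theta^{4}}{3} + \frac{\theta^{2}}{2} + \frac{4}{3} \right)}}{2}] = \frac{- 6 q \theta^{4} - 9 q \theta^{2} - 24 q + 8 \theta^{3} + 6 \theta}{4 \theta^{4} + 6 \theta^{2} + 16} = f(\theta).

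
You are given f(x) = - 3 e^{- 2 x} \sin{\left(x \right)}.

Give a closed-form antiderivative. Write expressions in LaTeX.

An antiderivative is F(x) = \frac{6 e^{- 2 x} \sin{\left(x \right)}}{5} + \frac{3 e^{- 2 x} \cos{\left(x \right)}}{5}.

A first test for any F(x): its x-derivative must equal f(x) identically.
Check: d/dx[\frac{6 e^{- 2 x} \sin{\left(x \right)}}{5} + \frac{3 e^{- 2 x} \cos{\left(x \right)}}{5}] = - 3 e^{- 2 x} \sin{\left(x \right)} = f(x).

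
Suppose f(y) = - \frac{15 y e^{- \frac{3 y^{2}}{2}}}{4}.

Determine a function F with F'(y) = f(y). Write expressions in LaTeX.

An antiderivative is F(y) = \frac{5 e^{- \frac{3 y^{2}}{2}}}{4}.

The substitution u = - \frac{3 y^{2}}{2} works: f is exactly (dF/du)*(du/dy) for that inner function.
Check: d/dy[\frac{5 e^{- \frac{3 y^{2}}{2}}}{4}] = - \frac{15 y e^{- \frac{3 y^{2}}{2}}}{4} = f(y).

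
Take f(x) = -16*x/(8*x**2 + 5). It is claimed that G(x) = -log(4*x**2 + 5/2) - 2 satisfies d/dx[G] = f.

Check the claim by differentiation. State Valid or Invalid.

d/dx[G] = -16*x/(8*x**2 + 5)
This equals f(x) exactly, so the claim holds.

Valid - the claim checks out under differentiation.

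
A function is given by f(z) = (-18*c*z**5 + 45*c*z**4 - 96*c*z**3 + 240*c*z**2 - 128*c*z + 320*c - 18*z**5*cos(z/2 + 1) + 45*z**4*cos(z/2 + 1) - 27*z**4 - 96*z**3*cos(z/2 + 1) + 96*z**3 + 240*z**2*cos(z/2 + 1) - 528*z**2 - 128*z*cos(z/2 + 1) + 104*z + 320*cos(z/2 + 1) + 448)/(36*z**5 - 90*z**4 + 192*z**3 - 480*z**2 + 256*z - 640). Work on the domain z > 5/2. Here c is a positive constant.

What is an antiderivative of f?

An antiderivative is F(z) = -c*z/2 + (1 - 4*z/3)/(z**2/2 + 4/3) - 3*log(2*z - 5)/4 - sin(z/2 + 1).

Check any antiderivative F(z) by computing F'(z) and comparing it with f(z).
Check: d/dz[-c*z/2 + (1 - 4*z/3)/(z**2/2 + 4/3) - 3*log(2*z - 5)/4 - sin(z/2 + 1)] = (-18*c*z**5 + 45*c*z**4 - 96*c*z**3 + 240*c*z**2 - 128*c*z + 320*c - 18*z**5*cos(z/2 + 1) + 45*z**4*cos(z/2 + 1) - 27*z**4 - 96*z**3*cos(z/2 + 1) + 96*z**3 + 240*z**2*cos(z/2 + 1) - 528*z**2 - 128*z*cos(z/2 + 1) + 104*z + 320*cos(z/2 + 1) + 448)/(36*z**5 - 90*z**4 + 192*z**3 - 480*z**2 + 256*z - 640) = f(z).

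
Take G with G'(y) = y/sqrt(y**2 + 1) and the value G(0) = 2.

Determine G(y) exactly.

G(y) = sqrt(y**2 + 1) + 1

G'(y) matches the chain-rule pattern g'(h)*h' with inner function h(y) = y**2 + 1; substituting u = h(y) collapses the integral.
A general antiderivative is sqrt(y**2 + 1) + C.
The condition gives C = 2 - (1) = 1.
So G(y) = sqrt(y**2 + 1) + 1.
Check: d/dy[sqrt(y**2 + 1) + 1] = y/sqrt(y**2 + 1) = G'(y).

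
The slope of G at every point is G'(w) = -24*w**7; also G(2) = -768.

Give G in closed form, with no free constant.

G(w) = -3*w**8

Check a candidate G(w) by differentiating: d/dw[G] must match the given G'(w).
A general antiderivative is -3*w**8 + C.
The condition gives C = -768 - (-768) = 0.
So G(w) = -3*w**8.
Check: d/dw[-3*w**8] = -24*w**7 = G'(w).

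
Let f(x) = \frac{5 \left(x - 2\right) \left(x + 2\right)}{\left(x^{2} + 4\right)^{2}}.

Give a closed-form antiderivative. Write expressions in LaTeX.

An antiderivative is F(x) = - \frac{5 x}{x^{2} + 4}.

Recognize the product-rule pattern: f = u'v + uv' with u = - \frac{5 x}{2}, v = \frac{1}{\frac{x^{2}}{2} + 2}, so integration by parts undoes it.
Check: d/dx[- \frac{5 x}{x^{2} + 4}] = \frac{5 x^{2} - 20}{x^{4} + 8 x^{2} + 16}, which equals f(x).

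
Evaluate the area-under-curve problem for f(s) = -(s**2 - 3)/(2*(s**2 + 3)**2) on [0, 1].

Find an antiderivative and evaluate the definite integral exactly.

f has the shape u'v + uv' for u = s and v = 1/(2*s**2 + 6) — it is the derivative of the product u*v.
F(s) = s/(2*s**2 + 6) is an antiderivative of f.
Check: d/ds[s/(2*s**2 + 6)] = (3 - s**2)/(2*s**4 + 12*s**2 + 18), which equals f(s).
F(1) = 1/8; F(0) = 0.
Integral = F(1) - F(0) = 1/8.

Antiderivative: F(s) = s/(2*s**2 + 6); value = 1/8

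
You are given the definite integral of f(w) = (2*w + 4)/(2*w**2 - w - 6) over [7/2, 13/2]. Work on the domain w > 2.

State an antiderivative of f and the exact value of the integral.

Antiderivative: F(w) = -(-8*log(w - 2) + log(w + 3/2))/7; value = -8*log(3/2)/7 - log(8)/7 + log(5)/7 + 8*log(9/2)/7

Factor the denominator ((w - 2)*(2*w + 3)) and decompose: f = -2/(7*(2*w + 3)) + 8/(7*(w - 2)); each piece integrates to a log, atan, or power term.
F(w) = -(-8*log(w - 2) + log(w + 3/2))/7 is an antiderivative of f.
Check: d/dw[-(-8*log(w - 2) + log(w + 3/2))/7] = (2*w + 4)/(2*w**2 - w - 6) = f(w).
F(13/2) = -log(8)/7 + 8*log(9/2)/7; F(7/2) = -log(5)/7 + 8*log(3/2)/7.
Integral = F(13/2) - F(7/2) = -8*log(3/2)/7 - log(8)/7 + log(5)/7 + 8*log(9/2)/7.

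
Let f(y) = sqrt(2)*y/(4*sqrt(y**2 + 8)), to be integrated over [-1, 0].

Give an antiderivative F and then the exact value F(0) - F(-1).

Antiderivative: F(y) = sqrt(2)*sqrt(y**2 + 8)/4; value = 1 - 3*sqrt(2)/4

f matches the chain-rule pattern g'(h)*h' with inner function h(y) = y**2/2 + 4; substituting u = h(y) collapses the integral.
F(y) = sqrt(2)*sqrt(y**2 + 8)/4 is an antiderivative of f.
Check: d/dy[sqrt(2)*sqrt(y**2 + 8)/4] = sqrt(2)*y/(4*sqrt(y**2 + 8)) = f(y).
F(0) = 1; F(-1) = 3*sqrt(2)/4.
Integral = F(0) - F(-1) = 1 - 3*sqrt(2)/4.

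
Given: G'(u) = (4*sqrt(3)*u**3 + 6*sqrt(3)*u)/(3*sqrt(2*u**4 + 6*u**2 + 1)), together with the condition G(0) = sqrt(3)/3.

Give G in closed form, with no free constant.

The substitution w = 2*u**4/3 + 2*u**2 + 1/3 works: G'(u) is exactly (dG/dw)*(dw/du) for that inner function.
A general antiderivative is sqrt(2*u**4/3 + 2*u**2 + 1/3) + C.
The condition gives C = sqrt(3)/3 - (sqrt(3)/3) = 0.
So G(u) = sqrt(3)*sqrt(2*u**4 + 6*u**2 + 1)/3.
Check: d/du[sqrt(3)*sqrt(2*u**4 + 6*u**2 + 1)/3] = (4*sqrt(3)*u**3 + 6*sqrt(3)*u)/(3*sqrt(2*u**4 + 6*u**2 + 1)) = G'(u).

G(u) = sqrt(3)*sqrt(2*u**4 + 6*u**2 + 1)/3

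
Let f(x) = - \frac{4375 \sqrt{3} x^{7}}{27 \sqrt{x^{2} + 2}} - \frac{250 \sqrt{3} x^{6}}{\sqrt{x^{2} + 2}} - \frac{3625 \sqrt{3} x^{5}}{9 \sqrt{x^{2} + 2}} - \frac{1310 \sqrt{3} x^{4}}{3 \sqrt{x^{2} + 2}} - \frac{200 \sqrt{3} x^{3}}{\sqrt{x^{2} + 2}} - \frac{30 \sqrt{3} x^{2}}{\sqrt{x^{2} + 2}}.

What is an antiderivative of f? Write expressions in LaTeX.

An antiderivative is F(x) = - \frac{5 \sqrt{3} x^{3} \left(5 x + 3\right)^{3} \sqrt{x^{2} + 2}}{27}.

f has the shape u'v + uv' for u = - 5 \sqrt{3 x^{2} + 6} and v = \left(\frac{5 x^{2}}{3} + x\right)^{3} — it is the derivative of the product u*v.
Check: d/dx[- \frac{5 \sqrt{3} x^{3} \left(5 x + 3\right)^{3} \sqrt{x^{2} + 2}}{27}] = \frac{- 4375 \sqrt{3} x^{7} - 6750 \sqrt{3} x^{6} - 10875 \sqrt{3} x^{5} - 11790 \sqrt{3} x^{4} - 5400 \sqrt{3} x^{3} - 810 \sqrt{3} x^{2}}{27 \sqrt{x^{2} + 2}}, which equals f(x).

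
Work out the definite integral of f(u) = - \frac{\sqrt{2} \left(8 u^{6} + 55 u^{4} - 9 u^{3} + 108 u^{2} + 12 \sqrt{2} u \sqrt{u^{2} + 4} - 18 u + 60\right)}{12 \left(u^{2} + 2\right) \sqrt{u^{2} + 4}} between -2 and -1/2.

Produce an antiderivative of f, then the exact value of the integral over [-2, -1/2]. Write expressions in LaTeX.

Any candidate F(u) must reproduce f(u) exactly when differentiated.
F(u) = \frac{- \sqrt{2} \sqrt{u^{2} + 4} \left(4 u^{3} + 15 u - 18\right) - 24 \log{\left(u^{2} + 2 \right)}}{24} is an antiderivative of f.
Check: d/du[\frac{- \sqrt{2} \sqrt{u^{2} + 4} \left(4 u^{3} + 15 u - 18\right) - 24 \log{\left(u^{2} + 2 \right)}}{24}] = \frac{- 8 \sqrt{2} u^{6} - 55 \sqrt{2} u^{4} + 9 \sqrt{2} u^{3} - 108 \sqrt{2} u^{2} - 24 u \sqrt{u^{2} + 4} + 18 \sqrt{2} u - 60 \sqrt{2}}{12 u^{2} \sqrt{u^{2} + 4} + 24 \sqrt{u^{2} + 4}}, which equals f(u).
F(-1/2) = - \log{\left(\frac{9}{4} \right)} + \frac{13 \sqrt{34}}{24}; F(-2) = \frac{40}{3} - \log{\left(6 \right)}.
Integral = F(-1/2) - F(-2) = - \frac{40}{3} - \log{\left(\frac{9}{4} \right)} + \log{\left(6 \right)} + \frac{13 \sqrt{34}}{24}.

Antiderivative: F(u) = \frac{- \sqrt{2} \sqrt{u^{2} + 4} \left(4 u^{3} + 15 u - 18\right) - 24 \log{\left(u^{2} + 2 \right)}}{24}; value = - \frac{40}{3} - \log{\left(\frac{9}{4} \right)} + \log{\left(6 \right)} + \frac{13 \sqrt{34}}{24}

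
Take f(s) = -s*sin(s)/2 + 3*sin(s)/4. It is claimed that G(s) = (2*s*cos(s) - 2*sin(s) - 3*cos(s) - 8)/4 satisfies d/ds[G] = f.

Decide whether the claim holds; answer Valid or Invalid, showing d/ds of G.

Valid: G'(s) = f(s).

d/ds[G] = -s*sin(s)/2 + 3*sin(s)/4
This equals f(s) exactly, so the claim holds.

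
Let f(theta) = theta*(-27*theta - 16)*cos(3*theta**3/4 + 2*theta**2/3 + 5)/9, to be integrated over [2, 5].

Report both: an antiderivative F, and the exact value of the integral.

Antiderivative: F(theta) = -4*sin(3*theta**3/4 + 2*theta**2/3 + 5)/3; value = -4*sin(1385/12)/3 + 4*sin(41/3)/3

The substitution u = 3*theta**3/4 + 2*theta**2/3 + 5 works: f is exactly (dF/du)*(du/dtheta) for that inner function.
F(theta) = -4*sin(3*theta**3/4 + 2*theta**2/3 + 5)/3 is an antiderivative of f.
Check: d/dtheta[-4*sin(3*theta**3/4 + 2*theta**2/3 + 5)/3] = -3*theta**2*cos(3*theta**3/4 + 2*theta**2/3 + 5) - 16*theta*cos(3*theta**3/4 + 2*theta**2/3 + 5)/9, which equals f(theta).
F(5) = -4*sin(1385/12)/3; F(2) = -4*sin(41/3)/3.
Integral = F(5) - F(2) = -4*sin(1385/12)/3 + 4*sin(41/3)/3.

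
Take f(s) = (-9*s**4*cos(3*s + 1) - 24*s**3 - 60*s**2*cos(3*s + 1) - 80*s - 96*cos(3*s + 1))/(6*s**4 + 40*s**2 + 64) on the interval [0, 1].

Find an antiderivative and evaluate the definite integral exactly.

Antiderivative: F(s) = -(2*log(s**2 + 4) + 2*log(3*s**2/2 + 4) + sin(3*s + 1))/2; value = -log(11/2) - log(5) - sin(4)/2 + sin(1)/2 + 2*log(4)

Check any antiderivative F(s) by computing F'(s) and comparing it with f(s).
F(s) = -(2*log(s**2 + 4) + 2*log(3*s**2/2 + 4) + sin(3*s + 1))/2 is an antiderivative of f.
Check: d/ds[-(2*log(s**2 + 4) + 2*log(3*s**2/2 + 4) + sin(3*s + 1))/2] = (-9*s**4*cos(3*s + 1) - 24*s**3 - 60*s**2*cos(3*s + 1) - 80*s - 96*cos(3*s + 1))/(6*s**4 + 40*s**2 + 64) = f(s).
F(1) = -log(11/2) - log(5) - sin(4)/2; F(0) = -2*log(4) - sin(1)/2.
Integral = F(1) - F(0) = -log(11/2) - log(5) - sin(4)/2 + sin(1)/2 + 2*log(4).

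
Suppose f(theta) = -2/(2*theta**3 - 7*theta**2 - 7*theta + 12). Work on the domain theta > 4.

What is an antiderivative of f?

Factor the denominator ((theta - 4)*(theta - 1)*(2*theta + 3)) and decompose: f = -8/(55*(2*theta + 3)) + 2/(15*(theta - 1)) - 2/(33*(theta - 4)); each piece integrates to a log, atan, or power term.
Check: d/dtheta[-2*(5*log(theta - 4) - 11*log(theta - 1) + 6*log(theta + 3/2))/165] = -2/(2*theta**3 - 7*theta**2 - 7*theta + 12) = f(theta).

An antiderivative is F(theta) = -2*(5*log(theta - 4) - 11*log(theta - 1) + 6*log(theta + 3/2))/165.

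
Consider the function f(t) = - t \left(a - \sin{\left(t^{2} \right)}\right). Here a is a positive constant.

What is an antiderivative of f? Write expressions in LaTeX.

An antiderivative is F(t) = - \frac{a t^{2} + \cos{\left(t^{2} \right)}}{2}.

A candidate is checked by its d/dt: the result must match f(t).
Check: d/dt[- \frac{a t^{2} + \cos{\left(t^{2} \right)}}{2}] = - a t + t \sin{\left(t^{2} \right)}, which equals f(t).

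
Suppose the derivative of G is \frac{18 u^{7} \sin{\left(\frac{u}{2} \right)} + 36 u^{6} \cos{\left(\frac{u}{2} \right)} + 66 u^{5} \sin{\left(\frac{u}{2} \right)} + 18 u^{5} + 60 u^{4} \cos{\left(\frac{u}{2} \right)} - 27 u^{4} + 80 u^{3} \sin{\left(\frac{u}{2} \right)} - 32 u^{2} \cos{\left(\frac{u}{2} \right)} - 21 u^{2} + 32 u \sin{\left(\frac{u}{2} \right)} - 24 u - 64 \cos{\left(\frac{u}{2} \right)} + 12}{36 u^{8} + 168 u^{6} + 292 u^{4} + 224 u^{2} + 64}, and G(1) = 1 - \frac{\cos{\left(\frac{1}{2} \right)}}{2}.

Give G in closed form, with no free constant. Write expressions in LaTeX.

A candidate passes only if d/du[G] lands on the given G'(u) exactly.
A general antiderivative is - \frac{3 u \left(\frac{\frac{u}{2} - \frac{1}{2}}{3 u^{2} + 4} + \frac{2 \cos{\left(\frac{u}{2} \right)}}{3}\right)}{2 u^{2} + 2} + C.
The condition gives C = 1 - \frac{\cos{\left(\frac{1}{2} \right)}}{2} - (- \frac{\cos{\left(\frac{1}{2} \right)}}{2}) = 1.
So G(u) = \frac{12 u^{4} - 12 u^{3} \cos{\left(\frac{u}{2} \right)} + 25 u^{2} - 16 u \cos{\left(\frac{u}{2} \right)} + 3 u + 16}{4 \left(u^{2} + 1\right) \left(3 u^{2} + 4\right)}.
Check: d/du[\frac{12 u^{4} - 12 u^{3} \cos{\left(\frac{u}{2} \right)} + 25 u^{2} - 16 u \cos{\left(\frac{u}{2} \right)} + 3 u + 16}{4 \left(u^{2} + 1\right) \left(3 u^{2} + 4\right)}] = \frac{18 u^{7} \sin{\left(\frac{u}{2} \right)} + 36 u^{6} \cos{\left(\frac{u}{2} \right)} + 66 u^{5} \sin{\left(\frac{u}{2} \right)} + 18 u^{5} + 60 u^{4} \cos{\left(\frac{u}{2} \right)} - 27 u^{4} + 80 u^{3} \sin{\left(\frac{u}{2} \right)} - 32 u^{2} \cos{\left(\frac{u}{2} \right)} - 21 u^{2} + 32 u \sin{\left(\frac{u}{2} \right)} - 24 u - 64 \cos{\left(\frac{u}{2} \right)} + 12}{36 u^{8} + 168 u^{6} + 292 u^{4} + 224 u^{2} + 64} = G'(u).

G(u) = \frac{12 u^{4} - 12 u^{3} \cos{\left(\frac{u}{2} \right)} + 25 u^{2} - 16 u \cos{\left(\frac{u}{2} \right)} + 3 u + 16}{4 \left(u^{2} + 1\right) \left(3 u^{2} + 4\right)}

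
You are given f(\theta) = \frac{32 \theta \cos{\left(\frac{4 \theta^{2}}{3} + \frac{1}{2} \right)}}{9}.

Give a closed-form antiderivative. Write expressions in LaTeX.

The substitution u = \frac{4 \theta^{2}}{3} + \frac{1}{2} works: f is exactly (dF/du)*(du/d\theta) for that inner function.
Check: d/d\theta[\frac{4 \sin{\left(\frac{4 \theta^{2}}{3} + \frac{1}{2} \right)}}{3}] = \frac{32 \theta \cos{\left(\frac{4 \theta^{2}}{3} + \frac{1}{2} \right)}}{9} = f(\theta).

An antiderivative is F(\theta) = \frac{4 \sin{\left(\frac{4 \theta^{2}}{3} + \frac{1}{2} \right)}}{3}.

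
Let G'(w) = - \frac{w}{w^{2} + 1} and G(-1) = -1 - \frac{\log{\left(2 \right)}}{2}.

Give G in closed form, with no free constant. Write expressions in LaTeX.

G(w) = - \frac{\log{\left(w^{2} + 1 \right)}}{2} - 1

G'(w) matches the chain-rule pattern g'(h)*h' with inner function h(w) = w^{2} + 1; substituting u = h(w) collapses the integral.
A general antiderivative is - \frac{\log{\left(w^{2} + 1 \right)}}{2} + C.
The condition gives C = -1 - \frac{\log{\left(2 \right)}}{2} - (- \frac{\log{\left(2 \right)}}{2}) = -1.
So G(w) = - \frac{\log{\left(w^{2} + 1 \right)}}{2} - 1.
Check: d/dw[- \frac{\log{\left(w^{2} + 1 \right)}}{2} - 1] = - \frac{w}{w^{2} + 1} = G'(w).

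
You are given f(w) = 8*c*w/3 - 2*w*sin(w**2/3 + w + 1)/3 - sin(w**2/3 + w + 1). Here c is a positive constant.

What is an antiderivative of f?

An antiderivative is F(w) = 4*c*w**2/3 + cos(w**2/3 + w + 1).

The integrand splits into summands that can be handled one at a time.
Check: d/dw[4*c*w**2/3 + cos(w**2/3 + w + 1)] = 8*c*w/3 - 2*w*sin(w**2/3 + w + 1)/3 - sin(w**2/3 + w + 1) = f(w).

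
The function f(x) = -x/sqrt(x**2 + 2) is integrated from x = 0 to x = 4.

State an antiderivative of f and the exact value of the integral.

Antiderivative: F(x) = -sqrt(x**2 + 2); value = -2*sqrt(2)

The substitution u = x**2 + 2 works: f is exactly (dF/du)*(du/dx) for that inner function.
F(x) = -sqrt(x**2 + 2) is an antiderivative of f.
Check: d/dx[-sqrt(x**2 + 2)] = -x/sqrt(x**2 + 2) = f(x).
F(4) = -3*sqrt(2); F(0) = -sqrt(2).
Integral = F(4) - F(0) = -2*sqrt(2).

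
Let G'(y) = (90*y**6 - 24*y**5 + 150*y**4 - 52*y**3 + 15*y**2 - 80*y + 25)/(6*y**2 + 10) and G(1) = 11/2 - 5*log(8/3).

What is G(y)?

Differentiate the proposed G(y) back; it has to land on the given G'(y).
A general antiderivative is 3*y**5 - y**4 - y**2 + 5*y/2 - 5*log(y**2 + 5/3) + 1 + C.
The condition gives C = 11/2 - 5*log(8/3) - (9/2 - 5*log(8/3)) = 1.
So G(y) = (6*y**5 - 2*y**4 - 2*y**2 + 5*y - 10*log(y**2 + 5/3) + 4)/2.
Check: d/dy[(6*y**5 - 2*y**4 - 2*y**2 + 5*y - 10*log(y**2 + 5/3) + 4)/2] = (90*y**6 - 24*y**5 + 150*y**4 - 52*y**3 + 15*y**2 - 80*y + 25)/(6*y**2 + 10) = G'(y).

G(y) = (6*y**5 - 2*y**4 - 2*y**2 + 5*y - 10*log(y**2 + 5/3) + 4)/2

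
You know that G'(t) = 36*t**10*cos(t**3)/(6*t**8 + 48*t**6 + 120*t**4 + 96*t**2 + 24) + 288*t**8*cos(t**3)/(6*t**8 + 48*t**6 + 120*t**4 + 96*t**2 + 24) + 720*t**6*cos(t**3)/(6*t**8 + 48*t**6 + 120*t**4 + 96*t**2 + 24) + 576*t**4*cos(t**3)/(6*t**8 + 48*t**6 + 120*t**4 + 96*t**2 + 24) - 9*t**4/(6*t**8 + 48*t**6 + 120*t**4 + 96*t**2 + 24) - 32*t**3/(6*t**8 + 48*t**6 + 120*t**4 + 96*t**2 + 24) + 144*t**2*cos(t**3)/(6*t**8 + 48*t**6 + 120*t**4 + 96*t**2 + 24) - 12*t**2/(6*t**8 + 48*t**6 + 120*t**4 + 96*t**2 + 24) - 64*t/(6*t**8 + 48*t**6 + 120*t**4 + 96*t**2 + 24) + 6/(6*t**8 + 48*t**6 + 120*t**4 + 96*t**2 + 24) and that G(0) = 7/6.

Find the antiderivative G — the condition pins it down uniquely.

The integrand splits into summands that can be handled one at a time.
A general antiderivative is (t/4 + 2/3)/(t**4/2 + 2*t**2 + 1) + 2*sin(t**3) + C.
The condition gives C = 7/6 - (2/3) = 1/2.
So G(t) = (12*t**4*sin(t**3) + 3*t**4 + 48*t**2*sin(t**3) + 12*t**2 + 3*t + 24*sin(t**3) + 14)/(6*t**4 + 24*t**2 + 12).
Check: d/dt[(12*t**4*sin(t**3) + 3*t**4 + 48*t**2*sin(t**3) + 12*t**2 + 3*t + 24*sin(t**3) + 14)/(6*t**4 + 24*t**2 + 12)] = (36*t**10*cos(t**3) + 288*t**8*cos(t**3) + 720*t**6*cos(t**3) + 576*t**4*cos(t**3) - 9*t**4 - 32*t**3 + 144*t**2*cos(t**3) - 12*t**2 - 64*t + 6)/(6*t**8 + 48*t**6 + 120*t**4 + 96*t**2 + 24), which equals G'(t).

G(t) = (12*t**4*sin(t**3) + 3*t**4 + 48*t**2*sin(t**3) + 12*t**2 + 3*t + 24*sin(t**3) + 14)/(6*t**4 + 24*t**2 + 12)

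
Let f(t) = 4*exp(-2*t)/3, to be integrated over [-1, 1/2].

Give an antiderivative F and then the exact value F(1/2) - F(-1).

Antiderivative: F(t) = -2*exp(-2*t)/3; value = -2*exp(-1)/3 + 2*exp(2)/3

Check any antiderivative F(t) by computing F'(t) and comparing it with f(t).
F(t) = -2*exp(-2*t)/3 is an antiderivative of f.
Check: d/dt[-2*exp(-2*t)/3] = 4*exp(-2*t)/3 = f(t).
F(1/2) = -2*exp(-1)/3; F(-1) = -2*exp(2)/3.
Integral = F(1/2) - F(-1) = -2*exp(-1)/3 + 2*exp(2)/3.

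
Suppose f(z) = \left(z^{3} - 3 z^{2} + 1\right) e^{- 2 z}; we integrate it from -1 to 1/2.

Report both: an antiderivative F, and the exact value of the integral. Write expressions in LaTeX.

Antiderivative: F(z) = \frac{\left(- 4 z^{3} + 6 z^{2} + 6 z - 1\right) e^{- 2 z}}{8}; value = - \frac{3 e^{2}}{8} + \frac{3}{8 e}

Recognize the product-rule pattern: f = u'v + uv' with u = - \frac{z^{3}}{2} + \frac{3 z^{2}}{4} + \frac{3 z}{4} - \frac{1}{8}, v = e^{- 2 z}, so integration by parts undoes it.
F(z) = \frac{\left(- 4 z^{3} + 6 z^{2} + 6 z - 1\right) e^{- 2 z}}{8} is an antiderivative of f.
Check: d/dz[\frac{\left(- 4 z^{3} + 6 z^{2} + 6 z - 1\right) e^{- 2 z}}{8}] = \left(z^{3} - 3 z^{2} + 1\right) e^{- 2 z} = f(z).
F(1/2) = \frac{3}{8 e}; F(-1) = \frac{3 e^{2}}{8}.
Integral = F(1/2) - F(-1) = - \frac{3 e^{2}}{8} + \frac{3}{8 e}.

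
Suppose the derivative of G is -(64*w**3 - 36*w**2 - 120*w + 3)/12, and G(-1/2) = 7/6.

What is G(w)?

G(w) = -4*w**4/3 + w**3 + 5*w**2 - w/4

A candidate passes only if d/dw[G] lands on the given G'(w) exactly.
A general antiderivative is -4*w**4/3 + w**3 + 5*w**2 - w/4 + C.
The condition gives C = 7/6 - (7/6) = 0.
So G(w) = -4*w**4/3 + w**3 + 5*w**2 - w/4.
Check: d/dw[-4*w**4/3 + w**3 + 5*w**2 - w/4] = -16*w**3/3 + 3*w**2 + 10*w - 1/4, which equals G'(w).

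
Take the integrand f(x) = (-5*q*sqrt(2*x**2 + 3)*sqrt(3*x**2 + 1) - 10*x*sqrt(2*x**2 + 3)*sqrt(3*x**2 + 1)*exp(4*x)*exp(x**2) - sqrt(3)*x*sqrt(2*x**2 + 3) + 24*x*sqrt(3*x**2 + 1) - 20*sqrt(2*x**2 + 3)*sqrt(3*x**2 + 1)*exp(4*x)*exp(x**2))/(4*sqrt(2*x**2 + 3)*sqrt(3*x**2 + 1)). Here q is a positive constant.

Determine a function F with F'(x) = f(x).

An antiderivative is F(x) = -5*q*x/4 - sqrt(x**2 + 1/3)/4 + 3*sqrt(2*x**2 + 3) - 5*exp(x**2 + 4*x)/4.

A candidate is checked by its d/dx: the result must match f(x).
Check: d/dx[-5*q*x/4 - sqrt(x**2 + 1/3)/4 + 3*sqrt(2*x**2 + 3) - 5*exp(x**2 + 4*x)/4] = (-5*q*sqrt(2*x**2 + 3)*sqrt(3*x**2 + 1) - 10*x*sqrt(2*x**2 + 3)*sqrt(3*x**2 + 1)*exp(4*x)*exp(x**2) - sqrt(3)*x*sqrt(2*x**2 + 3) + 24*x*sqrt(3*x**2 + 1) - 20*sqrt(2*x**2 + 3)*sqrt(3*x**2 + 1)*exp(4*x)*exp(x**2))/(4*sqrt(2*x**2 + 3)*sqrt(3*x**2 + 1)) = f(x).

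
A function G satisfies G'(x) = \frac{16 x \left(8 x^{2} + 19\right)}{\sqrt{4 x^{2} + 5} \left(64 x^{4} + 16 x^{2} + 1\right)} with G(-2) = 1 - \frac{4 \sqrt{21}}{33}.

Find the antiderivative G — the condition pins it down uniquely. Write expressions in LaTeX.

G(x) = 1 - \frac{2 \sqrt{4 x^{2} + 5}}{4 x^{2} + \frac{1}{2}}

Recognize the product-rule pattern: G'(x) = u'v + uv' with u = - \frac{2}{4 x^{2} + \frac{1}{2}}, v = \sqrt{4 x^{2} + 5}, so integration by parts undoes it.
A general antiderivative is - \frac{2 \sqrt{4 x^{2} + 5}}{4 x^{2} + \frac{1}{2}} + C.
The condition gives C = 1 - \frac{4 \sqrt{21}}{33} - (- \frac{4 \sqrt{21}}{33}) = 1.
So G(x) = 1 - \frac{2 \sqrt{4 x^{2} + 5}}{4 x^{2} + \frac{1}{2}}.
Check: d/dx[1 - \frac{2 \sqrt{4 x^{2} + 5}}{4 x^{2} + \frac{1}{2}}] = \frac{128 x^{3} + 304 x}{64 x^{4} \sqrt{4 x^{2} + 5} + 16 x^{2} \sqrt{4 x^{2} + 5} + \sqrt{4 x^{2} + 5}}, which equals G'(x).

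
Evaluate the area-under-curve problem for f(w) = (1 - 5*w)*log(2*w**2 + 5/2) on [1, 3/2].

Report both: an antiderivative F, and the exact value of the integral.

Antiderivative: F(w) = -5*w**2*log(2*w**2 + 5/2)/2 + 5*w**2/2 + w*log(2*w**2 + 5/2) - 2*w - 25*log(w**2 + 5/4)/8 + sqrt(5)*atan(2*sqrt(5)*w/5); value = -33*log(7)/8 - 25*log(7/2)/8 - sqrt(5)*atan(2*sqrt(5)/5) + sqrt(5)*atan(3*sqrt(5)/5) + 17/8 + 3*log(9/2)/2 + 25*log(9/4)/8

Check any antiderivative F(w) by computing F'(w) and comparing it with f(w).
F(w) = -5*w**2*log(2*w**2 + 5/2)/2 + 5*w**2/2 + w*log(2*w**2 + 5/2) - 2*w - 25*log(w**2 + 5/4)/8 + sqrt(5)*atan(2*sqrt(5)*w/5) is an antiderivative of f.
Check: d/dw[-5*w**2*log(2*w**2 + 5/2)/2 + 5*w**2/2 + w*log(2*w**2 + 5/2) - 2*w - 25*log(w**2 + 5/4)/8 + sqrt(5)*atan(2*sqrt(5)*w/5)] = -5*w*log(2*w**2 + 5/2) + log(2*w**2 + 5/2), which equals f(w).
F(3/2) = -33*log(7)/8 - 25*log(7/2)/8 + sqrt(5)*atan(3*sqrt(5)/5) + 21/8; F(1) = -25*log(9/4)/8 - 3*log(9/2)/2 + 1/2 + sqrt(5)*atan(2*sqrt(5)/5).
Integral = F(3/2) - F(1) = -33*log(7)/8 - 25*log(7/2)/8 - sqrt(5)*atan(2*sqrt(5)/5) + sqrt(5)*atan(3*sqrt(5)/5) + 17/8 + 3*log(9/2)/2 + 25*log(9/4)/8.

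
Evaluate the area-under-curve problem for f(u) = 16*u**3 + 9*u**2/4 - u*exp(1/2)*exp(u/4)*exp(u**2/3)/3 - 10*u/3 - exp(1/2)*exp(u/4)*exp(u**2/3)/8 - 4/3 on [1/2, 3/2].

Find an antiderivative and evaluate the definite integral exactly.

Antiderivative: F(u) = 4*u**4 + 3*u**3/4 - 5*u**2/3 - 4*u/3 - exp(u**2/3 + u/4 + 1/2)/2; value = -exp(13/8)/2 + exp(17/24)/2 + 853/48

Integrate term by term and add the pieces.
F(u) = 4*u**4 + 3*u**3/4 - 5*u**2/3 - 4*u/3 - exp(u**2/3 + u/4 + 1/2)/2 is an antiderivative of f.
Check: d/du[4*u**4 + 3*u**3/4 - 5*u**2/3 - 4*u/3 - exp(u**2/3 + u/4 + 1/2)/2] = 16*u**3 + 9*u**2/4 - u*exp(1/2)*exp(u/4)*exp(u**2/3)/3 - 10*u/3 - exp(1/2)*exp(u/4)*exp(u**2/3)/8 - 4/3 = f(u).
F(3/2) = 545/32 - exp(13/8)/2; F(1/2) = -exp(17/24)/2 - 71/96.
Integral = F(3/2) - F(1/2) = -exp(13/8)/2 + exp(17/24)/2 + 853/48.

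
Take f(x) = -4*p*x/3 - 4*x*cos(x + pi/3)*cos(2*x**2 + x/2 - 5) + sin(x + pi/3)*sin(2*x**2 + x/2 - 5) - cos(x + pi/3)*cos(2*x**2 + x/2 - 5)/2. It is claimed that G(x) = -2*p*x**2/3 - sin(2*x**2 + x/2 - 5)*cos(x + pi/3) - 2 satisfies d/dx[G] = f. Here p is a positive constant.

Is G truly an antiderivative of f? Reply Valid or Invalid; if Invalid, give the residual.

Valid - the claim checks out under differentiation.

d/dx[G] = -4*p*x/3 - 4*x*cos(x + pi/3)*cos(2*x**2 + x/2 - 5) + sin(x + pi/3)*sin(2*x**2 + x/2 - 5) - cos(x + pi/3)*cos(2*x**2 + x/2 - 5)/2
This equals f(x) exactly, so the claim holds.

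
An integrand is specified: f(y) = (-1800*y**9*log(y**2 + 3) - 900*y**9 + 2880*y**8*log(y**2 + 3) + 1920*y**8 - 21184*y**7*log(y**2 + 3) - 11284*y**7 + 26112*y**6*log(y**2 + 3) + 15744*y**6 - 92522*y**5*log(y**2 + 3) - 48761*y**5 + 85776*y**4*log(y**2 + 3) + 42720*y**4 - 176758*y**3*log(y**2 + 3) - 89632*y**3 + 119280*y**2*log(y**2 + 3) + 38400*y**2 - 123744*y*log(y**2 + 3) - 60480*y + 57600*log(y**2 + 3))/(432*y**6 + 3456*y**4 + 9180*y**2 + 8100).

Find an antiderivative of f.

An antiderivative is F(y) = -25*y**4*log(y**2 + 3)/24 + 20*y**3*log(y**2 + 3)/9 - 212*y**2*log(y**2 + 3)/27 + 64*y*log(y**2 + 3)/9 - 32*log(y**2 + 3)/3 - 8*log(y**2 + 3)/(6*y**2 + 15).

Recognize the product-rule pattern: f = u'v + uv' with u = -2*(-5*y**2/4 + 4*y/3 - 4)**2/3 - 8/(3*(2*y**2 + 5)), v = log(y**2 + 3), so integration by parts undoes it.
Check: d/dy[-25*y**4*log(y**2 + 3)/24 + 20*y**3*log(y**2 + 3)/9 - 212*y**2*log(y**2 + 3)/27 + 64*y*log(y**2 + 3)/9 - 32*log(y**2 + 3)/3 - 8*log(y**2 + 3)/(6*y**2 + 15)] = (-1800*y**9*log(y**2 + 3) - 900*y**9 + 2880*y**8*log(y**2 + 3) + 1920*y**8 - 21184*y**7*log(y**2 + 3) - 11284*y**7 + 26112*y**6*log(y**2 + 3) + 15744*y**6 - 92522*y**5*log(y**2 + 3) - 48761*y**5 + 85776*y**4*log(y**2 + 3) + 42720*y**4 - 176758*y**3*log(y**2 + 3) - 89632*y**3 + 119280*y**2*log(y**2 + 3) + 38400*y**2 - 123744*y*log(y**2 + 3) - 60480*y + 57600*log(y**2 + 3))/(432*y**6 + 3456*y**4 + 9180*y**2 + 8100) = f(y).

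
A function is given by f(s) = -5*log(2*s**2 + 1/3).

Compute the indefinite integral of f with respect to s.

Recover f(s) by differentiating a candidate F(s); any mismatch rules it out.
Check: d/ds[-5*(3*s*log(2*s**2 + 1/3) - 6*s + sqrt(6)*atan(sqrt(6)*s))/3] = -5*log(2*s**2 + 1/3) = f(s).

F(s) = -5*(3*s*log(2*s**2 + 1/3) - 6*s + sqrt(6)*atan(sqrt(6)*s))/3 + C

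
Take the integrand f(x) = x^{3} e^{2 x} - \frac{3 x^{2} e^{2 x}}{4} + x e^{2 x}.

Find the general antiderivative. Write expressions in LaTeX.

Recognize the product-rule pattern: f = u'v + uv' with u = \frac{x^{3}}{2} - \frac{9 x^{2}}{8} + \frac{13 x}{8} - \frac{13}{16}, v = e^{2 x}, so integration by parts undoes it.
Check: d/dx[\frac{x^{3} e^{2 x}}{2} - \frac{9 x^{2} e^{2 x}}{8} + \frac{13 x e^{2 x}}{8} - \frac{13 e^{2 x}}{16}] = x^{3} e^{2 x} - \frac{3 x^{2} e^{2 x}}{4} + x e^{2 x} = f(x).

F(x) = \frac{x^{3} e^{2 x}}{2} - \frac{9 x^{2} e^{2 x}}{8} + \frac{13 x e^{2 x}}{8} - \frac{13 e^{2 x}}{16} + C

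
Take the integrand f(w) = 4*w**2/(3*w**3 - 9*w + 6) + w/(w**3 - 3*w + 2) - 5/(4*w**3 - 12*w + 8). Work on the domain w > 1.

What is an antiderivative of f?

An antiderivative is F(w) = (119*w*log(w - 1) + 25*w*log(w + 2) - 119*log(w - 1) - 25*log(w + 2) - 39)/(108*w - 108).

The denominator factors as 12*(w - 1)**2*(w + 2); partial fractions split f into directly integrable pieces: 25/(108*(w + 2)) + 119/(108*(w - 1)) + 13/(36*(w - 1)**2).
Check: d/dw[(119*w*log(w - 1) + 25*w*log(w + 2) - 119*log(w - 1) - 25*log(w + 2) - 39)/(108*w - 108)] = (16*w**2 + 12*w - 15)/(12*w**3 - 36*w + 24), which equals f(w).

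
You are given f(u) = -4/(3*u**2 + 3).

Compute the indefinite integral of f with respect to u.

A first test for any F(u): its u-derivative must equal f(u) identically.
Check: d/du[-4*atan(u)/3] = -4/(3*u**2 + 3) = f(u).

F(u) = -4*atan(u)/3 + C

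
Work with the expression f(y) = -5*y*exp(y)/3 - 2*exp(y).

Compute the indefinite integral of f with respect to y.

F(y) = -5*y*exp(y)/3 - exp(y)/3 + C

f has the shape u'v + uv' for u = -5*y/3 - 1/3 and v = exp(y) — it is the derivative of the product u*v.
Check: d/dy[-5*y*exp(y)/3 - exp(y)/3] = -5*y*exp(y)/3 - 2*exp(y) = f(y).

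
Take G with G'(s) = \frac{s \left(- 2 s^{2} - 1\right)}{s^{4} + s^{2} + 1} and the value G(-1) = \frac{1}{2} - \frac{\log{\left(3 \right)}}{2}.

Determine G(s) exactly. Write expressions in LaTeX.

The substitution u = s^{4} + s^{2} + 1 works: G'(s) is exactly (dG/du)*(du/ds) for that inner function.
A general antiderivative is - \frac{\log{\left(s^{4} + s^{2} + 1 \right)}}{2} + C.
The condition gives C = \frac{1}{2} - \frac{\log{\left(3 \right)}}{2} - (- \frac{\log{\left(3 \right)}}{2}) = \frac{1}{2}.
So G(s) = \frac{1}{2} - \frac{\log{\left(s^{4} + s^{2} + 1 \right)}}{2}.
Check: d/ds[\frac{1}{2} - \frac{\log{\left(s^{4} + s^{2} + 1 \right)}}{2}] = \frac{- 2 s^{3} - s}{s^{4} + s^{2} + 1}, which equals G'(s).

G(s) = \frac{1}{2} - \frac{\log{\left(s^{4} + s^{2} + 1 \right)}}{2}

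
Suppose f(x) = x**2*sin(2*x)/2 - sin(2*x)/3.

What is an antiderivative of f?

An antiderivative is F(x) = -x**2*cos(2*x)/4 + x*sin(2*x)/4 + 7*cos(2*x)/24.

Integrate term by term and add the pieces.
Check: d/dx[-x**2*cos(2*x)/4 + x*sin(2*x)/4 + 7*cos(2*x)/24] = x**2*sin(2*x)/2 - sin(2*x)/3 = f(x).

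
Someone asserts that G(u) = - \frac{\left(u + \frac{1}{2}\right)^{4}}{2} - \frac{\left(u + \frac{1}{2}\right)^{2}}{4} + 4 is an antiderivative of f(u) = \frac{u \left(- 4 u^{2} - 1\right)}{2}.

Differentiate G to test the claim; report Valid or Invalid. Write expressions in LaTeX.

Invalid: d/du[G] - f = - 3 u^{2} - \frac{3 u}{2} - \frac{1}{2}, which is not 0.

d/du[G] = - 2 u^{3} - 3 u^{2} - 2 u - \frac{1}{2}
d/du[G] - f(u) = - 3 u^{2} - \frac{3 u}{2} - \frac{1}{2} != 0.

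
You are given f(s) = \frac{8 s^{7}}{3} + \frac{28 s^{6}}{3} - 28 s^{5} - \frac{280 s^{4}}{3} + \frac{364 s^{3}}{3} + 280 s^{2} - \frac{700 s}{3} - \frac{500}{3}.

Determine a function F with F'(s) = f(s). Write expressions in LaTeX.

An antiderivative is F(s) = \frac{\left(s^{2} + s - 5\right)^{4}}{3}.

f matches the chain-rule pattern g'(h)*h' with inner function h(s) = s^{2} + s - 5; substituting u = h(s) collapses the integral.
Check: d/ds[\frac{\left(s^{2} + s - 5\right)^{4}}{3}] = \frac{8 s^{7}}{3} + \frac{28 s^{6}}{3} - 28 s^{5} - \frac{280 s^{4}}{3} + \frac{364 s^{3}}{3} + 280 s^{2} - \frac{700 s}{3} - \frac{500}{3} = f(s).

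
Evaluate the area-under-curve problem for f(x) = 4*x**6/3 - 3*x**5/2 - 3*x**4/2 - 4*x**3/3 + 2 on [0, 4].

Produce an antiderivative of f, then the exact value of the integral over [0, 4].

The integrand splits into summands that can be handled one at a time.
F(x) = 4*x**7/21 - x**6/4 - 3*x**5/10 - x**4/3 + 2*x is an antiderivative of f.
Check: d/dx[4*x**7/21 - x**6/4 - 3*x**5/10 - x**4/3 + 2*x] = 4*x**6/3 - 3*x**5/2 - 3*x**4/2 - 4*x**3/3 + 2 = f(x).
F(4) = 59928/35; F(0) = 0.
Integral = F(4) - F(0) = 59928/35.

Antiderivative: F(x) = 4*x**7/21 - x**6/4 - 3*x**5/10 - x**4/3 + 2*x; value = 59928/35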